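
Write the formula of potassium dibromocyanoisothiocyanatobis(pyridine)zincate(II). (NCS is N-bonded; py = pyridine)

Ligands: 1 isothiocyanato (NCS, -1), 2 pyridine (py, neutral), 2 bromo (Br, -1), 1 cyano (CN, -1). Ligand charge sum = -4.
With Zn in oxidation state +2, the complex ion is [Zn...]^2−.
Charge balance with potassium (+1) requires 1 complex ion per 2 potassium.

K2[ZnBr2(CN)(NCS)(py)2]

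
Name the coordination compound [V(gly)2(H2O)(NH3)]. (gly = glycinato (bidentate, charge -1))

ammineaquabis(glycinato)vanadium(II)

There is no counter-ion, so the complex is neutral overall.
Ligand charges: 1×ammine (neutral), 1×aqua (neutral), 2×glycinato (-1 each); total -2. So V + (-2) = 0, giving V = +2.
Ligands are named alphabetically: ammine before aqua before glycinato.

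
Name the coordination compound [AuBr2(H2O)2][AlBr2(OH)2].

diaquadibromogold(III) dibromodihydroxoaluminate(III)

Aluminium is always +3 in its complexes; the anion's ligand charges sum to -4, so the complex anion is 1−.
A 1:1 salt means the cation carries the equal and opposite charge, 1+.
Cation: ligand charges sum to -2; for the ion to be 1+, Au = +3.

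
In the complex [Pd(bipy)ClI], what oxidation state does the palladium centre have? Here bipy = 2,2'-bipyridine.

No counter-ion: the bracketed complex is neutral.
Ligand charges: 1×bipy neutral; 1×I = -1; 1×Cl = -1; sum -2.
Pd + (-2) = 0 ⇒ Pd is +2.

+2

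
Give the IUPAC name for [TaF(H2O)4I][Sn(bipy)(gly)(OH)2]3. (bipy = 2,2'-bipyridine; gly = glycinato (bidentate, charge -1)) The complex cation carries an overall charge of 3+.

Both ions are complex: the cation is named first with the plain metal name, the anion second with the -ate form; each ion's ligands are alphabetised independently.
The complex cation is given as 3+; its ligand charges sum to -2, so Ta = +5.
With 3 anions per cation, each anion must be 3/3 = 1−.
Anion: ligand charges sum to -3; for the ion to be 1−, Sn = +2.

tetraaquafluoroiodotantalum(V) (2,2'-bipyridine)(glycinato)dihydroxostannate(II)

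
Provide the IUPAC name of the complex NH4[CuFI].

The 1 ammonium counter-ion carries a total charge of +1, so each complex ion is 1−.
Ligand charges: 1×fluoro (-1 each), 1×iodo (-1 each); total -2. So Cu + (-2) = 1−, giving Cu = +1.
The complex ion is anionic, so copper takes the -ate form cuprate(I).

ammonium fluoroiodocuprate(I)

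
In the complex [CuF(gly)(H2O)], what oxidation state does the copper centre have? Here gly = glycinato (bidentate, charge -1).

No counter-ion: the bracketed complex is neutral.
Ligand charges: 1×gly = -1; 1×H2O neutral; 1×F = -1; sum -2.
Cu + (-2) = 0 ⇒ Cu is +2.

+2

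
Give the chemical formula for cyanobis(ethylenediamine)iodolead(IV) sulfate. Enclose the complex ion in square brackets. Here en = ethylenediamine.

[Pb(CN)(en)2I]SO4

Ligands: 1 cyano (CN, -1), 2 ethylenediamine (en, neutral), 1 iodo (I, -1). Ligand charge sum = -2.
Charge balance with sulfate (-2) requires 1 complex ion per 1 sulfate.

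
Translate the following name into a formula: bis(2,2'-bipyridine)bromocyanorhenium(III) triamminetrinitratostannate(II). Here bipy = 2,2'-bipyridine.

Cation [Re…]: ligand charges -2, Re(III) ⇒ ion charge 1+.
Anion [Sn…]: ligand charges -3, Sn(II) ⇒ ion charge 1−.
One 1+ cation balances one 1− anion.

[Re(bipy)2Br(CN)][Sn(NH3)3(NO3)3]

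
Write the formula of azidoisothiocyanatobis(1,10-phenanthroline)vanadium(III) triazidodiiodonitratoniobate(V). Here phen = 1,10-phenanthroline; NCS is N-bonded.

[V(N3)(NCS)(phen)2][NbI2(N3)3(NO3)]

Cation [V…]: ligand charges -2, V(III) ⇒ ion charge 1+.
Anion [Nb…]: ligand charges -6, Nb(V) ⇒ ion charge 1−.
One 1+ cation balances one 1− anion.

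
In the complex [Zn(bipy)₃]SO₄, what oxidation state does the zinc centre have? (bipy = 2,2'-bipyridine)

1 sulfate outside the brackets (-2 each) → the complex ion is 2+.
Ligand charges: 3×bipy neutral; sum 0.
Zn + (0) = 2+ ⇒ Zn is +2.

+2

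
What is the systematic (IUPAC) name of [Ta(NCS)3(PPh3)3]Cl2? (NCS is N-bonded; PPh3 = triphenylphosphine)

The 2 chloride counter-ions carry a total charge of -2, so each complex ion is 2+.
Ligand charges: 3×isothiocyanato (-1 each), 3×triphenylphosphine (neutral); total -3. So Ta + (-3) = 2+, giving Ta = +5.
Ligands are named alphabetically: isothiocyanato before triphenylphosphine.

triisothiocyanatotris(triphenylphosphine)tantalum(V) chloride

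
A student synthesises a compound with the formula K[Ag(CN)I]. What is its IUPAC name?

potassium cyanoiodoargentate(I)

The 1 potassium counter-ion carries a total charge of +1, so each complex ion is 1−.
Ligand charges: 1×cyano (-1 each), 1×iodo (-1 each); total -2. So Ag + (-2) = 1−, giving Ag = +1.
The complex ion is anionic, so silver takes the -ate form argentate(I).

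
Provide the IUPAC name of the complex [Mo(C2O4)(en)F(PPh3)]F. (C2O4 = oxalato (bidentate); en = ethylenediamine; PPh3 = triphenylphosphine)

(ethylenediamine)fluorooxalato(triphenylphosphine)molybdenum(IV) fluoride

The 1 fluoride counter-ion carries a total charge of -1, so each complex ion is 1+.
Ligand charges: 1×oxalato (-2 each), 1×ethylenediamine (neutral), 1×fluoro (-1 each), 1×triphenylphosphine (neutral); total -3. So Mo + (-3) = 1+, giving Mo = +4.
Ligands are named alphabetically: ethylenediamine before fluoro before oxalato before triphenylphosphine.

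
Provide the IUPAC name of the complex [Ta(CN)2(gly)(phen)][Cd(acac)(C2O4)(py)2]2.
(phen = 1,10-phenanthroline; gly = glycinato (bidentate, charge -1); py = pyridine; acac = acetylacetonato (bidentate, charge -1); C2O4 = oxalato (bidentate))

dicyano(glycinato)(1,10-phenanthroline)tantalum(V) (acetylacetonato)oxalatobis(pyridine)cadmate(II)

Both ions are complex: the cation is named first with the plain metal name, the anion second with the -ate form; each ion's ligands are alphabetised independently.
Cadmium is always +2 in its complexes; the anion's ligand charges sum to -3, so the complex anion is 1−.
With 2 anions per cation, the cation must be 2×1 = 2+.
Cation: ligand charges sum to -3; for the ion to be 2+, Ta = +5.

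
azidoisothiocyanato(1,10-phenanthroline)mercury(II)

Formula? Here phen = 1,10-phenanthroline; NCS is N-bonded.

Ligands: 1 1,10-phenanthroline (phen, neutral), 1 isothiocyanato (NCS, -1), 1 azido (N3, -1). Ligand charge sum = -2.
With Hg in oxidation state +2, the complex ion is [Hg...].

[Hg(N3)(NCS)(phen)]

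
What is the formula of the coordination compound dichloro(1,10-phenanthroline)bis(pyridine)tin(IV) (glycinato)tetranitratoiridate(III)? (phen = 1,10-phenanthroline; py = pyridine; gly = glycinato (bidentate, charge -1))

Cation [Sn…]: ligand charges -2, Sn(IV) ⇒ ion charge 2+.
Anion [Ir…]: ligand charges -5, Ir(III) ⇒ ion charge 2−.
One 2+ cation balances one 2− anion.

[SnCl2(phen)(py)2][Ir(gly)(NO3)4]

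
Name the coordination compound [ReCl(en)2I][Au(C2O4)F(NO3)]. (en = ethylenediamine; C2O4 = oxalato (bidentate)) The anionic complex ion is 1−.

chlorobis(ethylenediamine)iodorhenium(III) fluoronitratooxalatoaurate(III)

The complex anion is given as 1−; its ligand charges sum to -4, so Au = +3.
A 1:1 salt means the cation carries the equal and opposite charge, 1+.
Cation: ligand charges sum to -2; for the ion to be 1+, Re = +3.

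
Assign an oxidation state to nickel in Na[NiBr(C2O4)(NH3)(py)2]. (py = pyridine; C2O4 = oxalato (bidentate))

+2

1 sodium outside the brackets (+1 each) → the complex ion is 1−.
Ligand charges: 1×Br = -1; 1×NH3 neutral; 2×py neutral; 1×C2O4 = -2; sum -3.
Ni + (-3) = 1− ⇒ Ni is +2.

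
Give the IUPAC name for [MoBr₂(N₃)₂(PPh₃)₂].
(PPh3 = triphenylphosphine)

There is no counter-ion, so the complex is neutral overall.
Ligand charges: 2×bromo (-1 each), 2×triphenylphosphine (neutral), 2×azido (-1 each); total -4. So Mo + (-4) = 0, giving Mo = +4.
Ligands are named alphabetically: azido before bromo before triphenylphosphine.

diazidodibromobis(triphenylphosphine)molybdenum(IV)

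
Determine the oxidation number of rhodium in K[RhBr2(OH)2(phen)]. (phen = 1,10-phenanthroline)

+3

1 potassium outside the brackets (+1 each) → the complex ion is 1−.
Ligand charges: 2×Br = -2; 2×OH = -2; 1×phen neutral; sum -4.
Rh + (-4) = 1− ⇒ Rh is +3.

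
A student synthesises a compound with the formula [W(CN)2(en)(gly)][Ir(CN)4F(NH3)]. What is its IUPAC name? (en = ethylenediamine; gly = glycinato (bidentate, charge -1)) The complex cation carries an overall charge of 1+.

dicyano(ethylenediamine)(glycinato)tungsten(IV) amminetetracyanofluoroiridate(IV)

The complex cation is given as 1+; its ligand charges sum to -3, so W = +4.
A 1:1 salt means the anion carries the equal and opposite charge, 1−.
Anion: ligand charges sum to -5; for the ion to be 1−, Ir = +4.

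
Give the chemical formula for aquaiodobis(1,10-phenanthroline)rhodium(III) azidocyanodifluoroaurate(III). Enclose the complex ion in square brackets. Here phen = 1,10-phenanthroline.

Cation [Rh…]: ligand charges -1, Rh(III) ⇒ ion charge 2+.
Anion [Au…]: ligand charges -4, Au(III) ⇒ ion charge 1−.

[Rh(H2O)I(phen)2][Au(CN)F2(N3)]2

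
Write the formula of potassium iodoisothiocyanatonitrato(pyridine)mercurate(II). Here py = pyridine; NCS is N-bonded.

K[HgI(NCS)(NO3)(py)]

Ligands: 1 pyridine (py, neutral), 1 nitrato (NO3, -1), 1 isothiocyanato (NCS, -1), 1 iodo (I, -1). Ligand charge sum = -3.
With Hg in oxidation state +2, the complex ion is [Hg...]^1−.
Charge balance with potassium (+1) requires 1 complex ion per 1 potassium.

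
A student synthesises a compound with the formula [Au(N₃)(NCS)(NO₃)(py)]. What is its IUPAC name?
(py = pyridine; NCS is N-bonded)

azidoisothiocyanatonitrato(pyridine)gold(III)

There is no counter-ion, so the complex is neutral overall.
Ligand charges: 1×pyridine (neutral), 1×isothiocyanato (-1 each), 1×azido (-1 each), 1×nitrato (-1 each); total -3. So Au + (-3) = 0, giving Au = +3.
Ligands are named alphabetically: azido before isothiocyanato before nitrato before pyridine.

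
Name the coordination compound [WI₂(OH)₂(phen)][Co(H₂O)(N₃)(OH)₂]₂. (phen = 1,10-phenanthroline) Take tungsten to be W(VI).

W is given as +6; the cation's ligand charges sum to -4, so the complex cation is 2+.
With 2 anions per cation, each anion must be 2/2 = 1−.
Anion: ligand charges sum to -3; for the ion to be 1−, Co = +2.

dihydroxodiiodo(1,10-phenanthroline)tungsten(VI) aquaazidodihydroxocobaltate(II)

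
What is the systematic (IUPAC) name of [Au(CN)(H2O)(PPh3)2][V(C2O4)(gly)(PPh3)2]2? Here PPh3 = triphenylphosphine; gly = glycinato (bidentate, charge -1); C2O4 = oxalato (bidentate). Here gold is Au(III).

aquacyanobis(triphenylphosphine)gold(III) (glycinato)oxalatobis(triphenylphosphine)vanadate(II)

Both ions are complex: the cation is named first with the plain metal name, the anion second with the -ate form; each ion's ligands are alphabetised independently.
Au is given as +3; the cation's ligand charges sum to -1, so the complex cation is 2+.
With 2 anions per cation, each anion must be 2/2 = 1−.
Anion: ligand charges sum to -3; for the ion to be 1−, V = +2.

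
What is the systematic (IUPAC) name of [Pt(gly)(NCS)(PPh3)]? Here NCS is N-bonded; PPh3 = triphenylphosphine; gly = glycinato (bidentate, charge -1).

(glycinato)isothiocyanato(triphenylphosphine)platinum(II)

There is no counter-ion, so the complex is neutral overall.
Ligand charges: 1×isothiocyanato (-1 each), 1×triphenylphosphine (neutral), 1×glycinato (-1 each); total -2. So Pt + (-2) = 0, giving Pt = +2.
Ligands are named alphabetically: glycinato before isothiocyanato before triphenylphosphine.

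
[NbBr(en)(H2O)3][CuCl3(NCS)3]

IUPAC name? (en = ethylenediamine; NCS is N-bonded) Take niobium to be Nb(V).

Nb is given as +5; the cation's ligand charges sum to -1, so the complex cation is 4+.
A 1:1 salt means the anion carries the equal and opposite charge, 4−.
Anion: ligand charges sum to -6; for the ion to be 4−, Cu = +2.

triaquabromo(ethylenediamine)niobium(V) trichlorotriisothiocyanatocuprate(II)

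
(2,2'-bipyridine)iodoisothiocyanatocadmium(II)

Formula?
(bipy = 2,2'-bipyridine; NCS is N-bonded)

[Cd(bipy)I(NCS)]

Ligands: 1 iodo (I, -1), 1 2,2'-bipyridine (bipy, neutral), 1 isothiocyanato (NCS, -1). Ligand charge sum = -2.
With Cd in oxidation state +2, the complex ion is [Cd...].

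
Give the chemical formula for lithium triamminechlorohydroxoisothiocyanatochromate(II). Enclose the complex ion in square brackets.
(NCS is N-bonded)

Ligands: 1 isothiocyanato (NCS, -1), 1 chloro (Cl, -1), 3 ammine (NH3, neutral), 1 hydroxo (OH, -1). Ligand charge sum = -3.
Charge balance with lithium (+1) requires 1 complex ion per 1 lithium.

Li[CrCl(NCS)(NH3)3(OH)]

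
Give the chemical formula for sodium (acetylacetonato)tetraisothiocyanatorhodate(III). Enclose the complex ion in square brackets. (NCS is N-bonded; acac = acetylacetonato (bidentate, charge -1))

Na2[Rh(acac)(NCS)4]

Ligands: 4 isothiocyanato (NCS, -1), 1 acetylacetonato (acac, -1). Ligand charge sum = -5.
Charge balance with sodium (+1) requires 1 complex ion per 2 sodium.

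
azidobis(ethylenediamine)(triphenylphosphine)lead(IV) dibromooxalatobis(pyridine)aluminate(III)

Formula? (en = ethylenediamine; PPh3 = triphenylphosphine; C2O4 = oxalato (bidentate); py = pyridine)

Cation [Pb…]: ligand charges -1, Pb(IV) ⇒ ion charge 3+.
Anion [Al…]: ligand charges -4, Al(III) ⇒ ion charge 1−.
One 3+ cation requires 3 of the 1− anion.

[Pb(en)2(N3)(PPh3)][AlBr2(C2O4)(py)2]3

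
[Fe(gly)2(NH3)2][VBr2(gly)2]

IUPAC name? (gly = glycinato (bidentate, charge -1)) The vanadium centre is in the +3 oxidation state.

diamminebis(glycinato)iron(III) dibromobis(glycinato)vanadate(III)

Both ions are complex: the cation is named first with the plain metal name, the anion second with the -ate form; each ion's ligands are alphabetised independently.
V is given as +3; the anion's ligand charges sum to -4, so the complex anion is 1−.
A 1:1 salt means the cation carries the equal and opposite charge, 1+.
Cation: ligand charges sum to -2; for the ion to be 1+, Fe = +3.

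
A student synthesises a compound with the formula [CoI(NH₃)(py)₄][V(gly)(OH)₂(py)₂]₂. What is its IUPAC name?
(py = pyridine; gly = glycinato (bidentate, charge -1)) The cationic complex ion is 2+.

ammineiodotetrakis(pyridine)cobalt(III) (glycinato)dihydroxobis(pyridine)vanadate(II)

Both ions are complex: the cation is named first with the plain metal name, the anion second with the -ate form; each ion's ligands are alphabetised independently.
The complex cation is given as 2+; its ligand charges sum to -1, so Co = +3.
With 2 anions per cation, each anion must be 2/2 = 1−.
Anion: ligand charges sum to -3; for the ion to be 1−, V = +2.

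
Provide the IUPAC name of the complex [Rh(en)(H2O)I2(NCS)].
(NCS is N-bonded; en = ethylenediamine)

aqua(ethylenediamine)diiodoisothiocyanatorhodium(III)

There is no counter-ion, so the complex is neutral overall.
Ligand charges: 1×aqua (neutral), 1×isothiocyanato (-1 each), 1×ethylenediamine (neutral), 2×iodo (-1 each); total -3. So Rh + (-3) = 0, giving Rh = +3.
Ligands are named alphabetically: aqua before ethylenediamine before iodo before isothiocyanato.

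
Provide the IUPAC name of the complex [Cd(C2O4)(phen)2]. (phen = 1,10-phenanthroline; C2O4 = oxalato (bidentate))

oxalatobis(1,10-phenanthroline)cadmium(II)

There is no counter-ion, so the complex is neutral overall.
Ligand charges: 2×1,10-phenanthroline (neutral), 1×oxalato (-2 each); total -2. So Cd + (-2) = 0, giving Cd = +2.
Ligands are named alphabetically: oxalato before phenanthroline.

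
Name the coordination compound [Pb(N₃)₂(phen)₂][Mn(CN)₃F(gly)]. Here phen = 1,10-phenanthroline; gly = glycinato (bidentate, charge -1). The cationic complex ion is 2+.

The complex cation is given as 2+; its ligand charges sum to -2, so Pb = +4.
A 1:1 salt means the anion carries the equal and opposite charge, 2−.
Anion: ligand charges sum to -5; for the ion to be 2−, Mn = +3.

diazidobis(1,10-phenanthroline)lead(IV) tricyanofluoro(glycinato)manganate(III)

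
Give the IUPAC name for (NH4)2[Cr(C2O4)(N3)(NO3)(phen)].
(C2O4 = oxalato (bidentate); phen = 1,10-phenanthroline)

ammonium azidonitratooxalato(1,10-phenanthroline)chromate(II)

The 2 ammonium counter-ions carry a total charge of +2, so each complex ion is 2−.
Ligand charges: 1×nitrato (-1 each), 1×oxalato (-2 each), 1×1,10-phenanthroline (neutral), 1×azido (-1 each); total -4. So Cr + (-4) = 2−, giving Cr = +2.
The complex ion is anionic, so chromium takes the -ate form chromate(II).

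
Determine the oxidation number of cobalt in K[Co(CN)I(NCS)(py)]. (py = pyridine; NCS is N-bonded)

+2

1 potassium outside the brackets (+1 each) → the complex ion is 1−.
Ligand charges: 1×CN = -1; 1×py neutral; 1×NCS = -1; 1×I = -1; sum -3.
Co + (-3) = 1− ⇒ Co is +2.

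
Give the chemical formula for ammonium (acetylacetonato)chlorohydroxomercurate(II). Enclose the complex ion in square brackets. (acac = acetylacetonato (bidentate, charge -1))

Ligands: 1 chloro (Cl, -1), 1 hydroxo (OH, -1), 1 acetylacetonato (acac, -1). Ligand charge sum = -3.
With Hg in oxidation state +2, the complex ion is [Hg...]^1−.
Charge balance with ammonium (+1) requires 1 complex ion per 1 ammonium.

NH4[Hg(acac)Cl(OH)]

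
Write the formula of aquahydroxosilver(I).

Ligands: 1 hydroxo (OH, -1), 1 aqua (H2O, neutral). Ligand charge sum = -1.
With Ag in oxidation state +1, the complex ion is [Ag...].

[Ag(H2O)(OH)]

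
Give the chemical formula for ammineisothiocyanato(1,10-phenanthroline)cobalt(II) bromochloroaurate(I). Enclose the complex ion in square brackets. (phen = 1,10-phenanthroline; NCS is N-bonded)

[Co(NCS)(NH3)(phen)][AuBrCl]

Cation [Co…]: ligand charges -1, Co(II) ⇒ ion charge 1+.
Anion [Au…]: ligand charges -2, Au(I) ⇒ ion charge 1−.
One 1+ cation balances one 1− anion.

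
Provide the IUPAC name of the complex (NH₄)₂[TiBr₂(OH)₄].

ammonium dibromotetrahydroxotitanate(IV)

The 2 ammonium counter-ions carry a total charge of +2, so each complex ion is 2−.
Ligand charges: 2×bromo (-1 each), 4×hydroxo (-1 each); total -6. So Ti + (-6) = 2−, giving Ti = +4.
Ligands are named alphabetically: bromo before hydroxo.
The complex ion is anionic, so titanium takes the -ate form titanate(IV).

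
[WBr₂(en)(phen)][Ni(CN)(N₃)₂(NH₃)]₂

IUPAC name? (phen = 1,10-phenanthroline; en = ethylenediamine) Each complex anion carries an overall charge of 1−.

dibromo(ethylenediamine)(1,10-phenanthroline)tungsten(IV) amminediazidocyanonickelate(II)

Both ions are complex: the cation is named first with the plain metal name, the anion second with the -ate form; each ion's ligands are alphabetised independently.
The complex anion is given as 1−; its ligand charges sum to -3, so Ni = +2.
With 2 anions per cation, the cation must be 2×1 = 2+.
Cation: ligand charges sum to -2; for the ion to be 2+, W = +4.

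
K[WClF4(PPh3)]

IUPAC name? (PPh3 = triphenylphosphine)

potassium chlorotetrafluoro(triphenylphosphine)tungstate(IV)

The 1 potassium counter-ion carries a total charge of +1, so each complex ion is 1−.
Ligand charges: 1×chloro (-1 each), 1×triphenylphosphine (neutral), 4×fluoro (-1 each); total -5. So W + (-5) = 1−, giving W = +4.
Ligands are named alphabetically: chloro before fluoro before triphenylphosphine.
The complex ion is anionic, so tungsten takes the -ate form tungstate(IV).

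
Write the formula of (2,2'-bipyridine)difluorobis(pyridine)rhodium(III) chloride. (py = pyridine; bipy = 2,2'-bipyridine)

Ligands: 2 pyridine (py, neutral), 1 2,2'-bipyridine (bipy, neutral), 2 fluoro (F, -1). Ligand charge sum = -2.
With Rh in oxidation state +3, the complex ion is [Rh...]^1+.
Charge balance with chloride (-1) requires 1 complex ion per 1 chloride.

[Rh(bipy)F2(py)2]Cl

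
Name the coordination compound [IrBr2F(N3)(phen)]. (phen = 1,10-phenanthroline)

azidodibromofluoro(1,10-phenanthroline)iridium(IV)

There is no counter-ion, so the complex is neutral overall.
Ligand charges: 2×bromo (-1 each), 1×azido (-1 each), 1×fluoro (-1 each), 1×1,10-phenanthroline (neutral); total -4. So Ir + (-4) = 0, giving Ir = +4.
Ligands are named alphabetically: azido before bromo before fluoro before phenanthroline.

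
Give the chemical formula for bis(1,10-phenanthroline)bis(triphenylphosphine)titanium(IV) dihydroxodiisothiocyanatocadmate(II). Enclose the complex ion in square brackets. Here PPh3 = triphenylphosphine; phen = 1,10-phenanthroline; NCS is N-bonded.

Cation [Ti…]: ligand charges 0, Ti(IV) ⇒ ion charge 4+.
Anion [Cd…]: ligand charges -4, Cd(II) ⇒ ion charge 2−.
One 4+ cation requires 2 of the 2− anion.

[Ti(phen)2(PPh3)2][Cd(NCS)2(OH)2]2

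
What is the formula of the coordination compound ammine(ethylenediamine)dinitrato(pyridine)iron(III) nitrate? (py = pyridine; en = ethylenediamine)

Ligands: 2 nitrato (NO3, -1), 1 ammine (NH3, neutral), 1 pyridine (py, neutral), 1 ethylenediamine (en, neutral). Ligand charge sum = -2.
With Fe in oxidation state +3, the complex ion is [Fe...]^1+.
Charge balance with nitrate (-1) requires 1 complex ion per 1 nitrate.

[Fe(en)(NH3)(NO3)2(py)]NO3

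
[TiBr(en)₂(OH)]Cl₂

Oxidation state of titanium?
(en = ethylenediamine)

2 chloride outside the brackets (-1 each) → the complex ion is 2+.
Ligand charges: 1×OH = -1; 2×en neutral; 1×Br = -1; sum -2.
Ti + (-2) = 2+ ⇒ Ti is +4.

+4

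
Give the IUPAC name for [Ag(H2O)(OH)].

aquahydroxosilver(I)

There is no counter-ion, so the complex is neutral overall.
Ligand charges: 1×aqua (neutral), 1×hydroxo (-1 each); total -1. So Ag + (-1) = 0, giving Ag = +1.
Ligands are named alphabetically: aqua before hydroxo.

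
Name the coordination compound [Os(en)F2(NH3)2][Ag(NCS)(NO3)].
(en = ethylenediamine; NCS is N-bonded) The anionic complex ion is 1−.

diammine(ethylenediamine)difluoroosmium(III) isothiocyanatonitratoargentate(I)

The complex anion is given as 1−; its ligand charges sum to -2, so Ag = +1.
A 1:1 salt means the cation carries the equal and opposite charge, 1+.
Cation: ligand charges sum to -2; for the ion to be 1+, Os = +3.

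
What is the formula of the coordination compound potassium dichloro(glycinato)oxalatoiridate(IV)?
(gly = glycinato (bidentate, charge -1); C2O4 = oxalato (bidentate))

K[Ir(C2O4)Cl2(gly)]

Ligands: 2 chloro (Cl, -1), 1 glycinato (gly, -1), 1 oxalato (C2O4, -2). Ligand charge sum = -5.
With Ir in oxidation state +4, the complex ion is [Ir...]^1−.
Charge balance with potassium (+1) requires 1 complex ion per 1 potassium.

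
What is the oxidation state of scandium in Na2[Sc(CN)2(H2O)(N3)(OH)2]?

2 sodium outside the brackets (+1 each) → the complex ion is 2−.
Ligand charges: 1×N3 = -1; 1×H2O neutral; 2×CN = -2; 2×OH = -2; sum -5.
Sc + (-5) = 2− ⇒ Sc is +3.

+3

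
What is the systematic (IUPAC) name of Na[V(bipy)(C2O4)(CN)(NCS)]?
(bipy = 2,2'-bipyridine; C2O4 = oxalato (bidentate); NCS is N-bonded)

sodium (2,2'-bipyridine)cyanoisothiocyanatooxalatovanadate(III)

The 1 sodium counter-ion carries a total charge of +1, so each complex ion is 1−.
Ligand charges: 1×2,2'-bipyridine (neutral), 1×cyano (-1 each), 1×oxalato (-2 each), 1×isothiocyanato (-1 each); total -4. So V + (-4) = 1−, giving V = +3.
Ligands are named alphabetically: bipyridine before cyano before isothiocyanato before oxalato.
The complex ion is anionic, so vanadium takes the -ate form vanadate(III).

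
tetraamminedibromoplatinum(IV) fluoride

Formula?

Ligands: 4 ammine (NH3, neutral), 2 bromo (Br, -1). Ligand charge sum = -2.
With Pt in oxidation state +4, the complex ion is [Pt...]^2+.
Charge balance with fluoride (-1) requires 1 complex ion per 2 fluoride.

[PtBr2(NH3)4]F2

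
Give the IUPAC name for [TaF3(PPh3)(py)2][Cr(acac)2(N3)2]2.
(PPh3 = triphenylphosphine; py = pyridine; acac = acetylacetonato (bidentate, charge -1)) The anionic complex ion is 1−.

Both ions are complex: the cation is named first with the plain metal name, the anion second with the -ate form; each ion's ligands are alphabetised independently.
The complex anion is given as 1−; its ligand charges sum to -4, so Cr = +3.
With 2 anions per cation, the cation must be 2×1 = 2+.
Cation: ligand charges sum to -3; for the ion to be 2+, Ta = +5.

trifluorobis(pyridine)(triphenylphosphine)tantalum(V) bis(acetylacetonato)diazidochromate(III)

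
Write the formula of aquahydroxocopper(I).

Ligands: 1 hydroxo (OH, -1), 1 aqua (H2O, neutral). Ligand charge sum = -1.
With Cu in oxidation state +1, the complex ion is [Cu...].

[Cu(H2O)(OH)]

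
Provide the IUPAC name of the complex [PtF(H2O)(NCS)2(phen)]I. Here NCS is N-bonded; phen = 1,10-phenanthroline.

The 1 iodide counter-ion carries a total charge of -1, so each complex ion is 1+.
Ligand charges: 1×fluoro (-1 each), 1×aqua (neutral), 2×isothiocyanato (-1 each), 1×1,10-phenanthroline (neutral); total -3. So Pt + (-3) = 1+, giving Pt = +4.
Ligands are named alphabetically: aqua before fluoro before isothiocyanato before phenanthroline.

aquafluorodiisothiocyanato(1,10-phenanthroline)platinum(IV) iodide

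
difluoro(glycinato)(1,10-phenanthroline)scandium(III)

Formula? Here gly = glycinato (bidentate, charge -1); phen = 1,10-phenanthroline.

[ScF2(gly)(phen)]

Ligands: 1 glycinato (gly, -1), 2 fluoro (F, -1), 1 1,10-phenanthroline (phen, neutral). Ligand charge sum = -3.
With Sc in oxidation state +3, the complex ion is [Sc...].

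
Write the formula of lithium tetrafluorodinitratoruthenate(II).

Li4[RuF4(NO3)2]

Ligands: 2 nitrato (NO3, -1), 4 fluoro (F, -1). Ligand charge sum = -6.
With Ru in oxidation state +2, the complex ion is [Ru...]^4−.
Charge balance with lithium (+1) requires 1 complex ion per 4 lithium.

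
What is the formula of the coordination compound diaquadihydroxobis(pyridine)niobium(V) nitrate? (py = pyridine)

[Nb(H2O)2(OH)2(py)2](NO3)3

Ligands: 2 hydroxo (OH, -1), 2 pyridine (py, neutral), 2 aqua (H2O, neutral). Ligand charge sum = -2.
Charge balance with nitrate (-1) requires 1 complex ion per 3 nitrate.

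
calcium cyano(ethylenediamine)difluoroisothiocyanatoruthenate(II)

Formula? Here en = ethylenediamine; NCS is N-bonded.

Ligands: 1 ethylenediamine (en, neutral), 1 cyano (CN, -1), 2 fluoro (F, -1), 1 isothiocyanato (NCS, -1). Ligand charge sum = -4.
Charge balance with calcium (+2) requires 1 complex ion per 1 calcium.

Ca[Ru(CN)(en)F2(NCS)]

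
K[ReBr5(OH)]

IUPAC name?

potassium pentabromohydroxorhenate(V)

The 1 potassium counter-ion carries a total charge of +1, so each complex ion is 1−.
Ligand charges: 5×bromo (-1 each), 1×hydroxo (-1 each); total -6. So Re + (-6) = 1−, giving Re = +5.
Ligands are named alphabetically: bromo before hydroxo.
The complex ion is anionic, so rhenium takes the -ate form rhenate(V).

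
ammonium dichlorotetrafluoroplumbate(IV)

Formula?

Ligands: 4 fluoro (F, -1), 2 chloro (Cl, -1). Ligand charge sum = -6.
Charge balance with ammonium (+1) requires 1 complex ion per 2 ammonium.

(NH4)2[PbCl2F4]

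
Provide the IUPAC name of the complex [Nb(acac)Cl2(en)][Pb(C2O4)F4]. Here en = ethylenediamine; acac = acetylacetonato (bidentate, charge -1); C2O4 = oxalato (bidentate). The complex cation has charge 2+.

(acetylacetonato)dichloro(ethylenediamine)niobium(V) tetrafluorooxalatoplumbate(IV)

The complex cation is given as 2+; its ligand charges sum to -3, so Nb = +5.
A 1:1 salt means the anion carries the equal and opposite charge, 2−.
Anion: ligand charges sum to -6; for the ion to be 2−, Pb = +4.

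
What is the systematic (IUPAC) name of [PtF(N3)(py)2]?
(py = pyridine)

azidofluorobis(pyridine)platinum(II)

There is no counter-ion, so the complex is neutral overall.
Ligand charges: 1×fluoro (-1 each), 2×pyridine (neutral), 1×azido (-1 each); total -2. So Pt + (-2) = 0, giving Pt = +2.
Ligands are named alphabetically: azido before fluoro before pyridine.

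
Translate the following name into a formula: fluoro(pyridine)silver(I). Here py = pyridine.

[AgF(py)]

Ligands: 1 fluoro (F, -1), 1 pyridine (py, neutral). Ligand charge sum = -1.
With Ag in oxidation state +1, the complex ion is [Ag...].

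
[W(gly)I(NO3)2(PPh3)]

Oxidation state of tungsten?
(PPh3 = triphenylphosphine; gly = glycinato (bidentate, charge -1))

No counter-ion: the bracketed complex is neutral.
Ligand charges: 2×NO3 = -2; 1×PPh3 neutral; 1×gly = -1; 1×I = -1; sum -4.
W + (-4) = 0 ⇒ W is +4.

+4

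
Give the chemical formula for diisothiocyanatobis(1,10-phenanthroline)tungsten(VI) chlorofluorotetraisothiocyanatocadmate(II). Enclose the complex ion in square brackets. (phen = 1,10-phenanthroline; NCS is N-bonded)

Cation [W…]: ligand charges -2, W(VI) ⇒ ion charge 4+.
Anion [Cd…]: ligand charges -6, Cd(II) ⇒ ion charge 4−.

[W(NCS)2(phen)2][CdClF(NCS)4]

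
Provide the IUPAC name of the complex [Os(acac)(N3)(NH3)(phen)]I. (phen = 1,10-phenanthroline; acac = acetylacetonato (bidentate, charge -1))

(acetylacetonato)ammineazido(1,10-phenanthroline)osmium(III) iodide

The 1 iodide counter-ion carries a total charge of -1, so each complex ion is 1+.
Ligand charges: 1×azido (-1 each), 1×1,10-phenanthroline (neutral), 1×acetylacetonato (-1 each), 1×ammine (neutral); total -2. So Os + (-2) = 1+, giving Os = +3.
Ligands are named alphabetically: acetylacetonato before ammine before azido before phenanthroline.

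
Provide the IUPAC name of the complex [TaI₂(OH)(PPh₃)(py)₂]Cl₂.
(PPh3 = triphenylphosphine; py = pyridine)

The 2 chloride counter-ions carry a total charge of -2, so each complex ion is 2+.
Ligand charges: 2×iodo (-1 each), 1×hydroxo (-1 each), 1×triphenylphosphine (neutral), 2×pyridine (neutral); total -3. So Ta + (-3) = 2+, giving Ta = +5.
Ligands are named alphabetically: hydroxo before iodo before pyridine before triphenylphosphine.

hydroxodiiodobis(pyridine)(triphenylphosphine)tantalum(V) chloride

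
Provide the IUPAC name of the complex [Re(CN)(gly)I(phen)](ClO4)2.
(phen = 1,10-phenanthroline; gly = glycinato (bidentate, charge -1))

cyano(glycinato)iodo(1,10-phenanthroline)rhenium(V) perchlorate

The 2 perchlorate counter-ions carry a total charge of -2, so each complex ion is 2+.
Ligand charges: 1×1,10-phenanthroline (neutral), 1×iodo (-1 each), 1×cyano (-1 each), 1×glycinato (-1 each); total -3. So Re + (-3) = 2+, giving Re = +5.
Ligands are named alphabetically: cyano before glycinato before iodo before phenanthroline.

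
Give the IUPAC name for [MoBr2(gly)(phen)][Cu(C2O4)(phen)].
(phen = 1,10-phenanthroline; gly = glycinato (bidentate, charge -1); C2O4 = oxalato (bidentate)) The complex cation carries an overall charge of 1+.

dibromo(glycinato)(1,10-phenanthroline)molybdenum(IV) oxalato(1,10-phenanthroline)cuprate(I)

Both ions are complex: the cation is named first with the plain metal name, the anion second with the -ate form; each ion's ligands are alphabetised independently.
The complex cation is given as 1+; its ligand charges sum to -3, so Mo = +4.
A 1:1 salt means the anion carries the equal and opposite charge, 1−.
Anion: ligand charges sum to -2; for the ion to be 1−, Cu = +1.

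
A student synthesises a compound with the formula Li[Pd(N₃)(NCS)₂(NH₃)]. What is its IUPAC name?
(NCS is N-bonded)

lithium ammineazidodiisothiocyanatopalladate(II)

The 1 lithium counter-ion carries a total charge of +1, so each complex ion is 1−.
Ligand charges: 1×ammine (neutral), 1×azido (-1 each), 2×isothiocyanato (-1 each); total -3. So Pd + (-3) = 1−, giving Pd = +2.
Ligands are named alphabetically: ammine before azido before isothiocyanato.
The complex ion is anionic, so palladium takes the -ate form palladate(II).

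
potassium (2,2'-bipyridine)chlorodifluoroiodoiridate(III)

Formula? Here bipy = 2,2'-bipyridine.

K[Ir(bipy)ClF2I]

Ligands: 1 iodo (I, -1), 1 2,2'-bipyridine (bipy, neutral), 1 chloro (Cl, -1), 2 fluoro (F, -1). Ligand charge sum = -4.
With Ir in oxidation state +3, the complex ion is [Ir...]^1−.
Charge balance with potassium (+1) requires 1 complex ion per 1 potassium.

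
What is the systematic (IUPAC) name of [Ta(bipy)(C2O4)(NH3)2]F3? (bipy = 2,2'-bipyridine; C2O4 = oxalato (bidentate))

diammine(2,2'-bipyridine)oxalatotantalum(V) fluoride

The 3 fluoride counter-ions carry a total charge of -3, so each complex ion is 3+.
Ligand charges: 1×2,2'-bipyridine (neutral), 1×oxalato (-2 each), 2×ammine (neutral); total -2. So Ta + (-2) = 3+, giving Ta = +5.
Ligands are named alphabetically: ammine before bipyridine before oxalato.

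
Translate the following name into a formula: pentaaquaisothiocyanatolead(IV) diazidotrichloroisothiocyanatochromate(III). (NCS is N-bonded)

Cation [Pb…]: ligand charges -1, Pb(IV) ⇒ ion charge 3+.
Anion [Cr…]: ligand charges -6, Cr(III) ⇒ ion charge 3−.
One 3+ cation balances one 3− anion.

[Pb(H2O)5(NCS)][CrCl3(N3)2(NCS)]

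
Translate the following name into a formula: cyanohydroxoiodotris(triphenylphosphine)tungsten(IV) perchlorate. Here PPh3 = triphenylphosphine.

[W(CN)I(OH)(PPh3)3]ClO4

Ligands: 1 hydroxo (OH, -1), 3 triphenylphosphine (PPh3, neutral), 1 cyano (CN, -1), 1 iodo (I, -1). Ligand charge sum = -3.
With W in oxidation state +4, the complex ion is [W...]^1+.
Charge balance with perchlorate (-1) requires 1 complex ion per 1 perchlorate.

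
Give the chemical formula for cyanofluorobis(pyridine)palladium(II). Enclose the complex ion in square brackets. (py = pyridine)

[Pd(CN)F(py)2]

Ligands: 2 pyridine (py, neutral), 1 fluoro (F, -1), 1 cyano (CN, -1). Ligand charge sum = -2.
With Pd in oxidation state +2, the complex ion is [Pd...].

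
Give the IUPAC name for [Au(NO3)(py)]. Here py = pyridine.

nitrato(pyridine)gold(I)

There is no counter-ion, so the complex is neutral overall.
Ligand charges: 1×nitrato (-1 each), 1×pyridine (neutral); total -1. So Au + (-1) = 0, giving Au = +1.
Ligands are named alphabetically: nitrato before pyridine.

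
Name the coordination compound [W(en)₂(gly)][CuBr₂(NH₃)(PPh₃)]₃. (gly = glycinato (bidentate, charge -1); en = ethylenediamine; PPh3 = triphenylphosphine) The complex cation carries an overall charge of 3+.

Both ions are complex: the cation is named first with the plain metal name, the anion second with the -ate form; each ion's ligands are alphabetised independently.
The complex cation is given as 3+; its ligand charges sum to -1, so W = +4.
With 3 anions per cation, each anion must be 3/3 = 1−.
Anion: ligand charges sum to -2; for the ion to be 1−, Cu = +1.

bis(ethylenediamine)(glycinato)tungsten(IV) amminedibromo(triphenylphosphine)cuprate(I)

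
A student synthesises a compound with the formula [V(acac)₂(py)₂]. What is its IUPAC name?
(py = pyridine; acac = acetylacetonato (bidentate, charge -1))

bis(acetylacetonato)bis(pyridine)vanadium(II)

There is no counter-ion, so the complex is neutral overall.
Ligand charges: 2×pyridine (neutral), 2×acetylacetonato (-1 each); total -2. So V + (-2) = 0, giving V = +2.
Ligands are named alphabetically: acetylacetonato before pyridine.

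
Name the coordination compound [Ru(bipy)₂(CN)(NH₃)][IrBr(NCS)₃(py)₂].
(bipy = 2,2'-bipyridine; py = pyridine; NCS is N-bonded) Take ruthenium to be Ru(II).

amminebis(2,2'-bipyridine)cyanoruthenium(II) bromotriisothiocyanatobis(pyridine)iridate(III)

Ru is given as +2; the cation's ligand charges sum to -1, so the complex cation is 1+.
A 1:1 salt means the anion carries the equal and opposite charge, 1−.
Anion: ligand charges sum to -4; for the ion to be 1−, Ir = +3.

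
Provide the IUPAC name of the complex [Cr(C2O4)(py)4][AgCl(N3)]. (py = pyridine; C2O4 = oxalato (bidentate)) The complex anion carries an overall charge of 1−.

oxalatotetrakis(pyridine)chromium(III) azidochloroargentate(I)

The complex anion is given as 1−; its ligand charges sum to -2, so Ag = +1.
A 1:1 salt means the cation carries the equal and opposite charge, 1+.
Cation: ligand charges sum to -2; for the ion to be 1+, Cr = +3.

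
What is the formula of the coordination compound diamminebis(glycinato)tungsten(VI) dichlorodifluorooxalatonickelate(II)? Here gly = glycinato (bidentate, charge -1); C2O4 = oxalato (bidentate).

[W(gly)2(NH3)2][Ni(C2O4)Cl2F2]

Cation [W…]: ligand charges -2, W(VI) ⇒ ion charge 4+.
Anion [Ni…]: ligand charges -6, Ni(II) ⇒ ion charge 4−.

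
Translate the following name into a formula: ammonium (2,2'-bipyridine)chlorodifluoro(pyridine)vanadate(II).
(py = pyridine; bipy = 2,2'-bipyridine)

NH4[V(bipy)ClF2(py)]

Ligands: 1 pyridine (py, neutral), 1 2,2'-bipyridine (bipy, neutral), 1 chloro (Cl, -1), 2 fluoro (F, -1). Ligand charge sum = -3.
With V in oxidation state +2, the complex ion is [V...]^1−.
Charge balance with ammonium (+1) requires 1 complex ion per 1 ammonium.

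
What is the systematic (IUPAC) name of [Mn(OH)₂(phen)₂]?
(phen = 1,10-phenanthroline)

dihydroxobis(1,10-phenanthroline)manganese(II)

There is no counter-ion, so the complex is neutral overall.
Ligand charges: 2×1,10-phenanthroline (neutral), 2×hydroxo (-1 each); total -2. So Mn + (-2) = 0, giving Mn = +2.
Ligands are named alphabetically: hydroxo before phenanthroline.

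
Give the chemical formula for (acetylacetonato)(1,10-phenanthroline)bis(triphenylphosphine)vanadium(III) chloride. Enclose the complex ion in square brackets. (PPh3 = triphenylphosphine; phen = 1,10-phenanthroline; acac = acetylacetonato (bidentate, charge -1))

Ligands: 2 triphenylphosphine (PPh3, neutral), 1 1,10-phenanthroline (phen, neutral), 1 acetylacetonato (acac, -1). Ligand charge sum = -1.
With V in oxidation state +3, the complex ion is [V...]^2+.
Charge balance with chloride (-1) requires 1 complex ion per 2 chloride.

[V(acac)(phen)(PPh3)2]Cl2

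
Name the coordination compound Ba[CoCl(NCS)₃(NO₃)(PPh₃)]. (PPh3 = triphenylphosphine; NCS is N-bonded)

The 1 barium counter-ion carries a total charge of +2, so each complex ion is 2−.
Ligand charges: 1×chloro (-1 each), 1×triphenylphosphine (neutral), 1×nitrato (-1 each), 3×isothiocyanato (-1 each); total -5. So Co + (-5) = 2−, giving Co = +3.
Ligands are named alphabetically: chloro before isothiocyanato before nitrato before triphenylphosphine.
The complex ion is anionic, so cobalt takes the -ate form cobaltate(III).

barium chlorotriisothiocyanatonitrato(triphenylphosphine)cobaltate(III)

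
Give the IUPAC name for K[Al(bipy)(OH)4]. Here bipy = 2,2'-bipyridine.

potassium (2,2'-bipyridine)tetrahydroxoaluminate(III)

The 1 potassium counter-ion carries a total charge of +1, so each complex ion is 1−.
Ligand charges: 4×hydroxo (-1 each), 1×2,2'-bipyridine (neutral); total -4. So Al + (-4) = 1−, giving Al = +3.
Ligands are named alphabetically: bipyridine before hydroxo.
The complex ion is anionic, so aluminium takes the -ate form aluminate(III).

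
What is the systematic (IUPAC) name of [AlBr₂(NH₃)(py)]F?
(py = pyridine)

The 1 fluoride counter-ion carries a total charge of -1, so each complex ion is 1+.
Ligand charges: 1×pyridine (neutral), 1×ammine (neutral), 2×bromo (-1 each); total -2. So Al + (-2) = 1+, giving Al = +3.
Ligands are named alphabetically: ammine before bromo before pyridine.

amminedibromo(pyridine)aluminium(III) fluoride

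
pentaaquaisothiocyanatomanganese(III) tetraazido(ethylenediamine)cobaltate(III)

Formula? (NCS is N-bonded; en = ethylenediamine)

[Mn(H2O)5(NCS)][Co(en)(N3)4]2

Cation [Mn…]: ligand charges -1, Mn(III) ⇒ ion charge 2+.
Anion [Co…]: ligand charges -4, Co(III) ⇒ ion charge 1−.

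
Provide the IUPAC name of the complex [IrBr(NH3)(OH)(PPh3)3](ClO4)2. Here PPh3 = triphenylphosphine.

amminebromohydroxotris(triphenylphosphine)iridium(IV) perchlorate

The 2 perchlorate counter-ions carry a total charge of -2, so each complex ion is 2+.
Ligand charges: 3×triphenylphosphine (neutral), 1×ammine (neutral), 1×hydroxo (-1 each), 1×bromo (-1 each); total -2. So Ir + (-2) = 2+, giving Ir = +4.
Ligands are named alphabetically: ammine before bromo before hydroxo before triphenylphosphine.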